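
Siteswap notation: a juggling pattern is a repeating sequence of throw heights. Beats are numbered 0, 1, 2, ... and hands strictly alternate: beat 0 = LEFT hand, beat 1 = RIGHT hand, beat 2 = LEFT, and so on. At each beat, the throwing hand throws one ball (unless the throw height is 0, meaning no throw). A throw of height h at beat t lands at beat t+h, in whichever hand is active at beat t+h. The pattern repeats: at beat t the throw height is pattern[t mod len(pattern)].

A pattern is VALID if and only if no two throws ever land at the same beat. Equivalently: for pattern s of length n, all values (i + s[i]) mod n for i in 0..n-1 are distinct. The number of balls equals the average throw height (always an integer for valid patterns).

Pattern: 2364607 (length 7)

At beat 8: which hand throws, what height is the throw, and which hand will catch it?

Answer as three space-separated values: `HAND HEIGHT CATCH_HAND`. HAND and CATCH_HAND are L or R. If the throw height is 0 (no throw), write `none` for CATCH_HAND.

Beat 8: 8 mod 2 = 0, so hand = L
Throw height = pattern[8 mod 7] = pattern[1] = 3
Lands at beat 8+3=11, 11 mod 2 = 1, so catch hand = R

Answer: L 3 R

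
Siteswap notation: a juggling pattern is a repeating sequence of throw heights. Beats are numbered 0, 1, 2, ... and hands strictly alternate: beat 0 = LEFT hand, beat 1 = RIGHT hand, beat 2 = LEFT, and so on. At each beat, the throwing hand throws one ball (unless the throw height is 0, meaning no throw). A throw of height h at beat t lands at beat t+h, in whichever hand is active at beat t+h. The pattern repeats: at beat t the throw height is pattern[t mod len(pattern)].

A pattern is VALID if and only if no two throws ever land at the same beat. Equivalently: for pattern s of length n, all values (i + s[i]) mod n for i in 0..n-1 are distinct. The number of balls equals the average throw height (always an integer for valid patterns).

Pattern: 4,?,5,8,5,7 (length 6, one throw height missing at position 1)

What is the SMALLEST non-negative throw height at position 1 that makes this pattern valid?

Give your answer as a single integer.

Answer: 1

Derivation:
i=0: (0 + 4) mod 6 = 4
i=1: s[i]=? (unknown)
i=2: (2 + 5) mod 6 = 1
i=3: (3 + 8) mod 6 = 5
i=4: (4 + 5) mod 6 = 3
i=5: (5 + 7) mod 6 = 0
Known residues: [0, 1, 3, 4, 5]; need a permutation of 0..5, so missing residue r = 2
Need (1 + s) mod 6 = 2; smallest s = (2 - 1) mod 6 = 1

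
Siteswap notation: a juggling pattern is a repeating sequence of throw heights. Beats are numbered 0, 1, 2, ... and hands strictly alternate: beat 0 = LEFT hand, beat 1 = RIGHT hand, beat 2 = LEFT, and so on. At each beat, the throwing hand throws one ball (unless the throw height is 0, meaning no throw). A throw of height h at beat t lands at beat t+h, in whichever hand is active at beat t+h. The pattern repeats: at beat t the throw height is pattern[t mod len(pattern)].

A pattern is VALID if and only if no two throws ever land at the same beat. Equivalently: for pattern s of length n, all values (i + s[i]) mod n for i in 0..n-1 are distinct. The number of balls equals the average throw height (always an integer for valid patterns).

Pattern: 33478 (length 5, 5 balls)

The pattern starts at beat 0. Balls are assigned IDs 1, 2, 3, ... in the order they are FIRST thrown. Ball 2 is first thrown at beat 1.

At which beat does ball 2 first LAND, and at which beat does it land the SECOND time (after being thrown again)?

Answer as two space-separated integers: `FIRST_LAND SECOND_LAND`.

Beat 0 (L): throw ball1 h=3 -> lands@3:R; in-air after throw: [b1@3:R]
Beat 1 (R): throw ball2 h=3 -> lands@4:L; in-air after throw: [b1@3:R b2@4:L]
Beat 2 (L): throw ball3 h=4 -> lands@6:L; in-air after throw: [b1@3:R b2@4:L b3@6:L]
Beat 3 (R): throw ball1 h=7 -> lands@10:L; in-air after throw: [b2@4:L b3@6:L b1@10:L]
Beat 4 (L): throw ball2 h=8 -> lands@12:L; in-air after throw: [b3@6:L b1@10:L b2@12:L]
Beat 5 (R): throw ball4 h=3 -> lands@8:L; in-air after throw: [b3@6:L b4@8:L b1@10:L b2@12:L]
Beat 6 (L): throw ball3 h=3 -> lands@9:R; in-air after throw: [b4@8:L b3@9:R b1@10:L b2@12:L]
Beat 7 (R): throw ball5 h=4 -> lands@11:R; in-air after throw: [b4@8:L b3@9:R b1@10:L b5@11:R b2@12:L]
Beat 8 (L): throw ball4 h=7 -> lands@15:R; in-air after throw: [b3@9:R b1@10:L b5@11:R b2@12:L b4@15:R]
Beat 9 (R): throw ball3 h=8 -> lands@17:R; in-air after throw: [b1@10:L b5@11:R b2@12:L b4@15:R b3@17:R]
Beat 10 (L): throw ball1 h=3 -> lands@13:R; in-air after throw: [b5@11:R b2@12:L b1@13:R b4@15:R b3@17:R]
Beat 11 (R): throw ball5 h=3 -> lands@14:L; in-air after throw: [b2@12:L b1@13:R b5@14:L b4@15:R b3@17:R]
Beat 12 (L): throw ball2 h=4 -> lands@16:L; in-air after throw: [b1@13:R b5@14:L b4@15:R b2@16:L b3@17:R]
Ball 2: thrown@1 h=3 -> first land @4; rethrown@4 h=8 -> second land @12

Answer: 4 12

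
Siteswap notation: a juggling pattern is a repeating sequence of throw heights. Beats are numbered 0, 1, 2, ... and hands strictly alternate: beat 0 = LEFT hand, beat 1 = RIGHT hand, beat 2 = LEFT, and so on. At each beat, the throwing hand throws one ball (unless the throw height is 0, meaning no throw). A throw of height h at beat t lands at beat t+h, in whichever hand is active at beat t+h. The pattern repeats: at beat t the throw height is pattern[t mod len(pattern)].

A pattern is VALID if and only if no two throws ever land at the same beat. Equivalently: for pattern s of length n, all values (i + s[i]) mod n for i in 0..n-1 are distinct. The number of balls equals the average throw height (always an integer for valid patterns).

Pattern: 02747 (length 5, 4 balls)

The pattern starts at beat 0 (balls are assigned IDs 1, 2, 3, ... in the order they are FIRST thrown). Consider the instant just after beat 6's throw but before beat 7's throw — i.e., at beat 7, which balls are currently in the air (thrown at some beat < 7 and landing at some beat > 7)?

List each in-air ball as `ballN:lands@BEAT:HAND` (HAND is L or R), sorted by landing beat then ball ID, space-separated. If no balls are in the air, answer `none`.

Answer: ball4:lands@8:L ball2:lands@9:R ball3:lands@11:R

Derivation:
Beat 1 (R): throw ball1 h=2 -> lands@3:R; in-air after throw: [b1@3:R]
Beat 2 (L): throw ball2 h=7 -> lands@9:R; in-air after throw: [b1@3:R b2@9:R]
Beat 3 (R): throw ball1 h=4 -> lands@7:R; in-air after throw: [b1@7:R b2@9:R]
Beat 4 (L): throw ball3 h=7 -> lands@11:R; in-air after throw: [b1@7:R b2@9:R b3@11:R]
Beat 6 (L): throw ball4 h=2 -> lands@8:L; in-air after throw: [b1@7:R b4@8:L b2@9:R b3@11:R]
Beat 7 (R): throw ball1 h=7 -> lands@14:L; in-air after throw: [b4@8:L b2@9:R b3@11:R b1@14:L]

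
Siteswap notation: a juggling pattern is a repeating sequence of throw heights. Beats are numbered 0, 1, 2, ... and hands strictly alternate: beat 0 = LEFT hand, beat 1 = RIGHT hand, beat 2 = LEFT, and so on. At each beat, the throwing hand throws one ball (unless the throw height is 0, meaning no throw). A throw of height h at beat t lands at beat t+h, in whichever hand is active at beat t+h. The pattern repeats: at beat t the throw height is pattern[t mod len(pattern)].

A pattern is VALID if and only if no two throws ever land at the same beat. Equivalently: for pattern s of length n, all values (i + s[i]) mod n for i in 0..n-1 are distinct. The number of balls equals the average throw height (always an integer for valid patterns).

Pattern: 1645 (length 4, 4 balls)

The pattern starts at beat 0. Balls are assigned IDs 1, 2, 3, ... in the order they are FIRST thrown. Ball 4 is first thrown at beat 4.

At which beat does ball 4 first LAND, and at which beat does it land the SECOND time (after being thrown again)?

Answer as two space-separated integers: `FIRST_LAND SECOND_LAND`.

Beat 0 (L): throw ball1 h=1 -> lands@1:R; in-air after throw: [b1@1:R]
Beat 1 (R): throw ball1 h=6 -> lands@7:R; in-air after throw: [b1@7:R]
Beat 2 (L): throw ball2 h=4 -> lands@6:L; in-air after throw: [b2@6:L b1@7:R]
Beat 3 (R): throw ball3 h=5 -> lands@8:L; in-air after throw: [b2@6:L b1@7:R b3@8:L]
Beat 4 (L): throw ball4 h=1 -> lands@5:R; in-air after throw: [b4@5:R b2@6:L b1@7:R b3@8:L]
Beat 5 (R): throw ball4 h=6 -> lands@11:R; in-air after throw: [b2@6:L b1@7:R b3@8:L b4@11:R]
Beat 6 (L): throw ball2 h=4 -> lands@10:L; in-air after throw: [b1@7:R b3@8:L b2@10:L b4@11:R]
Beat 7 (R): throw ball1 h=5 -> lands@12:L; in-air after throw: [b3@8:L b2@10:L b4@11:R b1@12:L]
Beat 8 (L): throw ball3 h=1 -> lands@9:R; in-air after throw: [b3@9:R b2@10:L b4@11:R b1@12:L]
Beat 9 (R): throw ball3 h=6 -> lands@15:R; in-air after throw: [b2@10:L b4@11:R b1@12:L b3@15:R]
Beat 10 (L): throw ball2 h=4 -> lands@14:L; in-air after throw: [b4@11:R b1@12:L b2@14:L b3@15:R]
Beat 11 (R): throw ball4 h=5 -> lands@16:L; in-air after throw: [b1@12:L b2@14:L b3@15:R b4@16:L]
Ball 4: thrown@4 h=1 -> first land @5; rethrown@5 h=6 -> second land @11

Answer: 5 11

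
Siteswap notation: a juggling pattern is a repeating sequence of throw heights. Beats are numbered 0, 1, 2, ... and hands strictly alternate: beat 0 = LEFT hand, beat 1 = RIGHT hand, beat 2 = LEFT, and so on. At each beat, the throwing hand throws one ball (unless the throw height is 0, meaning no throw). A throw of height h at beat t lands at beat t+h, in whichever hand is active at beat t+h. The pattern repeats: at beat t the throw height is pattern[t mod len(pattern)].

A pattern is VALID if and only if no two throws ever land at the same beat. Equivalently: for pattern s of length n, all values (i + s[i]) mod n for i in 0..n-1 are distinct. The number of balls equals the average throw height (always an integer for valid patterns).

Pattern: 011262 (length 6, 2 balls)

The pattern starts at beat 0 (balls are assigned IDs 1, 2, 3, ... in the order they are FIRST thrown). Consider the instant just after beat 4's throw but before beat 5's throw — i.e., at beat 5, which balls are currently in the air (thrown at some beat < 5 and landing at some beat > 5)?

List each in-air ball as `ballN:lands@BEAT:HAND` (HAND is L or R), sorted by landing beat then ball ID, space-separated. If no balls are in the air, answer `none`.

Answer: ball2:lands@10:L

Derivation:
Beat 1 (R): throw ball1 h=1 -> lands@2:L; in-air after throw: [b1@2:L]
Beat 2 (L): throw ball1 h=1 -> lands@3:R; in-air after throw: [b1@3:R]
Beat 3 (R): throw ball1 h=2 -> lands@5:R; in-air after throw: [b1@5:R]
Beat 4 (L): throw ball2 h=6 -> lands@10:L; in-air after throw: [b1@5:R b2@10:L]
Beat 5 (R): throw ball1 h=2 -> lands@7:R; in-air after throw: [b1@7:R b2@10:L]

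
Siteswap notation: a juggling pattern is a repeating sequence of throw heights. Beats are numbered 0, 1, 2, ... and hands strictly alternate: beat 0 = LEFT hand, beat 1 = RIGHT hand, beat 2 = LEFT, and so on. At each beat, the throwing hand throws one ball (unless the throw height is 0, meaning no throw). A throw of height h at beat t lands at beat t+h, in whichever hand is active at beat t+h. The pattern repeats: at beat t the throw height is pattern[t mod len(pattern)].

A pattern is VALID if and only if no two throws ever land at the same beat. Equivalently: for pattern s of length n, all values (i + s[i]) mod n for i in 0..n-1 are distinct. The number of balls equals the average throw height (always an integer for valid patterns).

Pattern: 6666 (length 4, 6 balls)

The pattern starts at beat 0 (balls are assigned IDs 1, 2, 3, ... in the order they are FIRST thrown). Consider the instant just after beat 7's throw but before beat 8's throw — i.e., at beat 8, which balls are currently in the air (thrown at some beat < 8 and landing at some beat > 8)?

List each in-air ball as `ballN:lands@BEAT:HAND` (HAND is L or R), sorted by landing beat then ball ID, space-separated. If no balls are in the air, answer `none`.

Answer: ball4:lands@9:R ball5:lands@10:L ball6:lands@11:R ball1:lands@12:L ball2:lands@13:R

Derivation:
Beat 0 (L): throw ball1 h=6 -> lands@6:L; in-air after throw: [b1@6:L]
Beat 1 (R): throw ball2 h=6 -> lands@7:R; in-air after throw: [b1@6:L b2@7:R]
Beat 2 (L): throw ball3 h=6 -> lands@8:L; in-air after throw: [b1@6:L b2@7:R b3@8:L]
Beat 3 (R): throw ball4 h=6 -> lands@9:R; in-air after throw: [b1@6:L b2@7:R b3@8:L b4@9:R]
Beat 4 (L): throw ball5 h=6 -> lands@10:L; in-air after throw: [b1@6:L b2@7:R b3@8:L b4@9:R b5@10:L]
Beat 5 (R): throw ball6 h=6 -> lands@11:R; in-air after throw: [b1@6:L b2@7:R b3@8:L b4@9:R b5@10:L b6@11:R]
Beat 6 (L): throw ball1 h=6 -> lands@12:L; in-air after throw: [b2@7:R b3@8:L b4@9:R b5@10:L b6@11:R b1@12:L]
Beat 7 (R): throw ball2 h=6 -> lands@13:R; in-air after throw: [b3@8:L b4@9:R b5@10:L b6@11:R b1@12:L b2@13:R]
Beat 8 (L): throw ball3 h=6 -> lands@14:L; in-air after throw: [b4@9:R b5@10:L b6@11:R b1@12:L b2@13:R b3@14:L]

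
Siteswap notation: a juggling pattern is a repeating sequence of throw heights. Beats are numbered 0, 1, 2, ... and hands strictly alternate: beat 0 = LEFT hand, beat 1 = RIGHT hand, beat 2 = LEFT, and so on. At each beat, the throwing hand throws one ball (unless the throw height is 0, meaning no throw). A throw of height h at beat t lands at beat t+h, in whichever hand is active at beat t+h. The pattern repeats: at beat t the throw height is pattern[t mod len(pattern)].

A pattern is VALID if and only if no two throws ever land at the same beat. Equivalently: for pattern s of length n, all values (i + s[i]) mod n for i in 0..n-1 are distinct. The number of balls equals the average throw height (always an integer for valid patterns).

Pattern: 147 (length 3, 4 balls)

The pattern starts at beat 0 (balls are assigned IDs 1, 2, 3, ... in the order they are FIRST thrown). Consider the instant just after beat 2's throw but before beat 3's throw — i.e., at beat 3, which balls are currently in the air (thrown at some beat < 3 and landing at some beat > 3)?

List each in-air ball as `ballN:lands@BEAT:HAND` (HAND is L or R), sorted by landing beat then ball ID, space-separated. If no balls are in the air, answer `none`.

Beat 0 (L): throw ball1 h=1 -> lands@1:R; in-air after throw: [b1@1:R]
Beat 1 (R): throw ball1 h=4 -> lands@5:R; in-air after throw: [b1@5:R]
Beat 2 (L): throw ball2 h=7 -> lands@9:R; in-air after throw: [b1@5:R b2@9:R]
Beat 3 (R): throw ball3 h=1 -> lands@4:L; in-air after throw: [b3@4:L b1@5:R b2@9:R]

Answer: ball1:lands@5:R ball2:lands@9:R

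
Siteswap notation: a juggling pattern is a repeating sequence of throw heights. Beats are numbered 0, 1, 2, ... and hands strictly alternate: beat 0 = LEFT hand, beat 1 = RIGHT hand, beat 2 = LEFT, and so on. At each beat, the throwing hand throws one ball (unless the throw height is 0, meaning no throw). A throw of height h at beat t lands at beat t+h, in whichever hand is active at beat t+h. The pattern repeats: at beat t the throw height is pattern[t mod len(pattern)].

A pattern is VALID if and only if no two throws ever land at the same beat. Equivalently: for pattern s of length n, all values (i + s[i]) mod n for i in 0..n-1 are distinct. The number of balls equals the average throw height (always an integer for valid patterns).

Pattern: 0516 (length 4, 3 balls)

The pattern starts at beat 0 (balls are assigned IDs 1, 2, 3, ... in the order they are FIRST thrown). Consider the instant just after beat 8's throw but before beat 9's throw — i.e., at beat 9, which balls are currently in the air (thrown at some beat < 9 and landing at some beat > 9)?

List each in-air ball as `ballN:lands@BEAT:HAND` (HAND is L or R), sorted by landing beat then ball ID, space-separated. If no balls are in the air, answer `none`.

Beat 1 (R): throw ball1 h=5 -> lands@6:L; in-air after throw: [b1@6:L]
Beat 2 (L): throw ball2 h=1 -> lands@3:R; in-air after throw: [b2@3:R b1@6:L]
Beat 3 (R): throw ball2 h=6 -> lands@9:R; in-air after throw: [b1@6:L b2@9:R]
Beat 5 (R): throw ball3 h=5 -> lands@10:L; in-air after throw: [b1@6:L b2@9:R b3@10:L]
Beat 6 (L): throw ball1 h=1 -> lands@7:R; in-air after throw: [b1@7:R b2@9:R b3@10:L]
Beat 7 (R): throw ball1 h=6 -> lands@13:R; in-air after throw: [b2@9:R b3@10:L b1@13:R]
Beat 9 (R): throw ball2 h=5 -> lands@14:L; in-air after throw: [b3@10:L b1@13:R b2@14:L]

Answer: ball3:lands@10:L ball1:lands@13:R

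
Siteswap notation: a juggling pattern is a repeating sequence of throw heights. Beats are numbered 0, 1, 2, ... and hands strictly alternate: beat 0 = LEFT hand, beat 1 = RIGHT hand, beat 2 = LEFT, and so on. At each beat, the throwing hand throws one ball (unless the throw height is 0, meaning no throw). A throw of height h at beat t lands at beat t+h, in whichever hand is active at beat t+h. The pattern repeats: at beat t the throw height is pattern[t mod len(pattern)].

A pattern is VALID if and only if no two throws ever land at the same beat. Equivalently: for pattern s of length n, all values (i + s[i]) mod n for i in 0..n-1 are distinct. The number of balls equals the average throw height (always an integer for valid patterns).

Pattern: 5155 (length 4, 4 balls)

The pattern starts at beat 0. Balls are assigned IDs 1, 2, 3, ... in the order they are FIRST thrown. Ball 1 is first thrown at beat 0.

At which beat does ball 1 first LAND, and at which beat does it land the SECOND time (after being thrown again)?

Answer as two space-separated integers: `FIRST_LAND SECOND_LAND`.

Answer: 5 6

Derivation:
Beat 0 (L): throw ball1 h=5 -> lands@5:R; in-air after throw: [b1@5:R]
Beat 1 (R): throw ball2 h=1 -> lands@2:L; in-air after throw: [b2@2:L b1@5:R]
Beat 2 (L): throw ball2 h=5 -> lands@7:R; in-air after throw: [b1@5:R b2@7:R]
Beat 3 (R): throw ball3 h=5 -> lands@8:L; in-air after throw: [b1@5:R b2@7:R b3@8:L]
Beat 4 (L): throw ball4 h=5 -> lands@9:R; in-air after throw: [b1@5:R b2@7:R b3@8:L b4@9:R]
Beat 5 (R): throw ball1 h=1 -> lands@6:L; in-air after throw: [b1@6:L b2@7:R b3@8:L b4@9:R]
Beat 6 (L): throw ball1 h=5 -> lands@11:R; in-air after throw: [b2@7:R b3@8:L b4@9:R b1@11:R]
Ball 1: thrown@0 h=5 -> first land @5; rethrown@5 h=1 -> second land @6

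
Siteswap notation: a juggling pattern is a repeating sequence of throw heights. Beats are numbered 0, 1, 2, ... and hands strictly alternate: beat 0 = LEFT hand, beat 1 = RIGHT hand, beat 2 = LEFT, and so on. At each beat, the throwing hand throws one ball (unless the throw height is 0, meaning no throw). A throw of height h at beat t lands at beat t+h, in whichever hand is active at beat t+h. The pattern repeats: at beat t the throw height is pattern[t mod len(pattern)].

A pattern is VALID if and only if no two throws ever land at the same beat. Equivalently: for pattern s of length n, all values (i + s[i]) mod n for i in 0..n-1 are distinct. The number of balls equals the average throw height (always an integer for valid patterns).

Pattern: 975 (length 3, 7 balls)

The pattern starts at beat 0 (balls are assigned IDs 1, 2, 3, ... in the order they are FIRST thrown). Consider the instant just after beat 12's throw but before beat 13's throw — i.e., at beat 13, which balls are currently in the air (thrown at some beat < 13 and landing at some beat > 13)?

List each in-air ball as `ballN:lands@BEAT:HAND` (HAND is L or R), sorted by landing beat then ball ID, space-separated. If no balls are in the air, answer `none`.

Answer: ball3:lands@14:L ball7:lands@15:R ball5:lands@16:L ball6:lands@17:R ball1:lands@18:L ball4:lands@21:R

Derivation:
Beat 0 (L): throw ball1 h=9 -> lands@9:R; in-air after throw: [b1@9:R]
Beat 1 (R): throw ball2 h=7 -> lands@8:L; in-air after throw: [b2@8:L b1@9:R]
Beat 2 (L): throw ball3 h=5 -> lands@7:R; in-air after throw: [b3@7:R b2@8:L b1@9:R]
Beat 3 (R): throw ball4 h=9 -> lands@12:L; in-air after throw: [b3@7:R b2@8:L b1@9:R b4@12:L]
Beat 4 (L): throw ball5 h=7 -> lands@11:R; in-air after throw: [b3@7:R b2@8:L b1@9:R b5@11:R b4@12:L]
Beat 5 (R): throw ball6 h=5 -> lands@10:L; in-air after throw: [b3@7:R b2@8:L b1@9:R b6@10:L b5@11:R b4@12:L]
Beat 6 (L): throw ball7 h=9 -> lands@15:R; in-air after throw: [b3@7:R b2@8:L b1@9:R b6@10:L b5@11:R b4@12:L b7@15:R]
Beat 7 (R): throw ball3 h=7 -> lands@14:L; in-air after throw: [b2@8:L b1@9:R b6@10:L b5@11:R b4@12:L b3@14:L b7@15:R]
Beat 8 (L): throw ball2 h=5 -> lands@13:R; in-air after throw: [b1@9:R b6@10:L b5@11:R b4@12:L b2@13:R b3@14:L b7@15:R]
Beat 9 (R): throw ball1 h=9 -> lands@18:L; in-air after throw: [b6@10:L b5@11:R b4@12:L b2@13:R b3@14:L b7@15:R b1@18:L]
Beat 10 (L): throw ball6 h=7 -> lands@17:R; in-air after throw: [b5@11:R b4@12:L b2@13:R b3@14:L b7@15:R b6@17:R b1@18:L]
Beat 11 (R): throw ball5 h=5 -> lands@16:L; in-air after throw: [b4@12:L b2@13:R b3@14:L b7@15:R b5@16:L b6@17:R b1@18:L]
Beat 12 (L): throw ball4 h=9 -> lands@21:R; in-air after throw: [b2@13:R b3@14:L b7@15:R b5@16:L b6@17:R b1@18:L b4@21:R]
Beat 13 (R): throw ball2 h=7 -> lands@20:L; in-air after throw: [b3@14:L b7@15:R b5@16:L b6@17:R b1@18:L b2@20:L b4@21:R]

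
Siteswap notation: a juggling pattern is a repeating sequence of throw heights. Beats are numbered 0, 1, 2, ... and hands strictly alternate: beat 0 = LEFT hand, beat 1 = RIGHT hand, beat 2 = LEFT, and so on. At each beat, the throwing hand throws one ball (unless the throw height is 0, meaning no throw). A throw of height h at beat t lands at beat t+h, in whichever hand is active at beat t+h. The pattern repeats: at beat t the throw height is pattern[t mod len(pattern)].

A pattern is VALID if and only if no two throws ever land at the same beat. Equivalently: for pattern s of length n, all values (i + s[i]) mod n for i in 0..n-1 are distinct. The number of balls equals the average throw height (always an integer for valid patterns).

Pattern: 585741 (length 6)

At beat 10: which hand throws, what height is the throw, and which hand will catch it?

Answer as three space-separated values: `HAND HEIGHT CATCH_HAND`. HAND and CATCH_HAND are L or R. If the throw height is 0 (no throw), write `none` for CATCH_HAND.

Answer: L 4 L

Derivation:
Beat 10: 10 mod 2 = 0, so hand = L
Throw height = pattern[10 mod 6] = pattern[4] = 4
Lands at beat 10+4=14, 14 mod 2 = 0, so catch hand = L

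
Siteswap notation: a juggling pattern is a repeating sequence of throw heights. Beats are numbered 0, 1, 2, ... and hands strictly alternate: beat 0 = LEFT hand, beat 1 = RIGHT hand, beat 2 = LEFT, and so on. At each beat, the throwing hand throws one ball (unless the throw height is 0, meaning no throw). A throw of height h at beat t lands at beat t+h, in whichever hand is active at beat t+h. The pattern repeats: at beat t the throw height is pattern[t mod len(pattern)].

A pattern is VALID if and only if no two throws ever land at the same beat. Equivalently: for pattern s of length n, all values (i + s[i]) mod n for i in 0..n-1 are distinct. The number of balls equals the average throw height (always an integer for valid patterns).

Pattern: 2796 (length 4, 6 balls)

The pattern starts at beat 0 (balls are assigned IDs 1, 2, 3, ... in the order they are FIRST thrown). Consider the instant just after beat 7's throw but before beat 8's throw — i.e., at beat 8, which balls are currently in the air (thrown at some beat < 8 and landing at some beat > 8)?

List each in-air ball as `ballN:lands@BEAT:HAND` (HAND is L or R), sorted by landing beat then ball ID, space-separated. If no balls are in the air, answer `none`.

Answer: ball3:lands@9:R ball1:lands@11:R ball5:lands@12:L ball6:lands@13:R ball4:lands@15:R

Derivation:
Beat 0 (L): throw ball1 h=2 -> lands@2:L; in-air after throw: [b1@2:L]
Beat 1 (R): throw ball2 h=7 -> lands@8:L; in-air after throw: [b1@2:L b2@8:L]
Beat 2 (L): throw ball1 h=9 -> lands@11:R; in-air after throw: [b2@8:L b1@11:R]
Beat 3 (R): throw ball3 h=6 -> lands@9:R; in-air after throw: [b2@8:L b3@9:R b1@11:R]
Beat 4 (L): throw ball4 h=2 -> lands@6:L; in-air after throw: [b4@6:L b2@8:L b3@9:R b1@11:R]
Beat 5 (R): throw ball5 h=7 -> lands@12:L; in-air after throw: [b4@6:L b2@8:L b3@9:R b1@11:R b5@12:L]
Beat 6 (L): throw ball4 h=9 -> lands@15:R; in-air after throw: [b2@8:L b3@9:R b1@11:R b5@12:L b4@15:R]
Beat 7 (R): throw ball6 h=6 -> lands@13:R; in-air after throw: [b2@8:L b3@9:R b1@11:R b5@12:L b6@13:R b4@15:R]
Beat 8 (L): throw ball2 h=2 -> lands@10:L; in-air after throw: [b3@9:R b2@10:L b1@11:R b5@12:L b6@13:R b4@15:R]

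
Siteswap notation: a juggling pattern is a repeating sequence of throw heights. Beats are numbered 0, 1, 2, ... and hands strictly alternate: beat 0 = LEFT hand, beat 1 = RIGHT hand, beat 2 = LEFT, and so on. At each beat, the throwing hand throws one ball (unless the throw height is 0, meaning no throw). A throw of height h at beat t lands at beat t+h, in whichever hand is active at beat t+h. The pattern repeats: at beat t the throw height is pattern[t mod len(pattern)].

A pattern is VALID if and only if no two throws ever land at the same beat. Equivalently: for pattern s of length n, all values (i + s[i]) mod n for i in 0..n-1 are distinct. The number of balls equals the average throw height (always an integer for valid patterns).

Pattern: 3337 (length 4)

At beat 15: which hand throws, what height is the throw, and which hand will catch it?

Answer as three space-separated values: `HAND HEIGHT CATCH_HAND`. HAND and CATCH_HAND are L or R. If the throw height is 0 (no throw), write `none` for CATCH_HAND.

Beat 15: 15 mod 2 = 1, so hand = R
Throw height = pattern[15 mod 4] = pattern[3] = 7
Lands at beat 15+7=22, 22 mod 2 = 0, so catch hand = L

Answer: R 7 L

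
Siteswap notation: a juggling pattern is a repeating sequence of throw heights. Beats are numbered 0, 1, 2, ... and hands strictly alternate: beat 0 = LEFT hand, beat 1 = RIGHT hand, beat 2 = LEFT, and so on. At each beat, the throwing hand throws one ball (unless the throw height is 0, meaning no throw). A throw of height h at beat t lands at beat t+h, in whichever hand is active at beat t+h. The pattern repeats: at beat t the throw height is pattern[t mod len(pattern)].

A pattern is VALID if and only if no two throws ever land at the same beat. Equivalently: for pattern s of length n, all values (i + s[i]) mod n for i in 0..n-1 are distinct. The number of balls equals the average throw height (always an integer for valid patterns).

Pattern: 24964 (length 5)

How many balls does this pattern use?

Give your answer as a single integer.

Pattern = [2, 4, 9, 6, 4], length n = 5
  position 0: throw height = 2, running sum = 2
  position 1: throw height = 4, running sum = 6
  position 2: throw height = 9, running sum = 15
  position 3: throw height = 6, running sum = 21
  position 4: throw height = 4, running sum = 25
Total sum = 25; balls = sum / n = 25 / 5 = 5

Answer: 5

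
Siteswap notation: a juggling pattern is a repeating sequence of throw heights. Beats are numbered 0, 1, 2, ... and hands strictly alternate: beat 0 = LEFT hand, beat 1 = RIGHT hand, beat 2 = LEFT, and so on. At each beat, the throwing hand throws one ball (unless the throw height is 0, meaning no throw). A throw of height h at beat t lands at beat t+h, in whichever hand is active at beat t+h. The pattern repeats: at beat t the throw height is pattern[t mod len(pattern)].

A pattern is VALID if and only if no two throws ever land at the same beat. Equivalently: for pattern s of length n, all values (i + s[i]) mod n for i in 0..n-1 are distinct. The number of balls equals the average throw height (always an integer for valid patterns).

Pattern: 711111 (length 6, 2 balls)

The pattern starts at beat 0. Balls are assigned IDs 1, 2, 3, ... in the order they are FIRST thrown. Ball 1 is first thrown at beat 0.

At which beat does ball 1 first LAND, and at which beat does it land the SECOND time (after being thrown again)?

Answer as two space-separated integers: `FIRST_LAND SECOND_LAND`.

Answer: 7 8

Derivation:
Beat 0 (L): throw ball1 h=7 -> lands@7:R; in-air after throw: [b1@7:R]
Beat 1 (R): throw ball2 h=1 -> lands@2:L; in-air after throw: [b2@2:L b1@7:R]
Beat 2 (L): throw ball2 h=1 -> lands@3:R; in-air after throw: [b2@3:R b1@7:R]
Beat 3 (R): throw ball2 h=1 -> lands@4:L; in-air after throw: [b2@4:L b1@7:R]
Beat 4 (L): throw ball2 h=1 -> lands@5:R; in-air after throw: [b2@5:R b1@7:R]
Beat 5 (R): throw ball2 h=1 -> lands@6:L; in-air after throw: [b2@6:L b1@7:R]
Beat 6 (L): throw ball2 h=7 -> lands@13:R; in-air after throw: [b1@7:R b2@13:R]
Beat 7 (R): throw ball1 h=1 -> lands@8:L; in-air after throw: [b1@8:L b2@13:R]
Beat 8 (L): throw ball1 h=1 -> lands@9:R; in-air after throw: [b1@9:R b2@13:R]
Ball 1: thrown@0 h=7 -> first land @7; rethrown@7 h=1 -> second land @8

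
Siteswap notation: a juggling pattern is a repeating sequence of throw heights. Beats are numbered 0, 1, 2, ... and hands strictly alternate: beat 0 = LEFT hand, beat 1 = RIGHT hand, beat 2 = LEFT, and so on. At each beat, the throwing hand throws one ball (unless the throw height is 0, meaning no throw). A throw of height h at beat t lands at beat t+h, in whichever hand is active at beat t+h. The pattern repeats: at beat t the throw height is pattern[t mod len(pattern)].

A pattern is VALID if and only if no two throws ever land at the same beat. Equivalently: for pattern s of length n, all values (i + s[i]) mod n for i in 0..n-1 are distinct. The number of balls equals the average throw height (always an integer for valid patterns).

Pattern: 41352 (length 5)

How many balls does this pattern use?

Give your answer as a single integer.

Pattern = [4, 1, 3, 5, 2], length n = 5
  position 0: throw height = 4, running sum = 4
  position 1: throw height = 1, running sum = 5
  position 2: throw height = 3, running sum = 8
  position 3: throw height = 5, running sum = 13
  position 4: throw height = 2, running sum = 15
Total sum = 15; balls = sum / n = 15 / 5 = 3

Answer: 3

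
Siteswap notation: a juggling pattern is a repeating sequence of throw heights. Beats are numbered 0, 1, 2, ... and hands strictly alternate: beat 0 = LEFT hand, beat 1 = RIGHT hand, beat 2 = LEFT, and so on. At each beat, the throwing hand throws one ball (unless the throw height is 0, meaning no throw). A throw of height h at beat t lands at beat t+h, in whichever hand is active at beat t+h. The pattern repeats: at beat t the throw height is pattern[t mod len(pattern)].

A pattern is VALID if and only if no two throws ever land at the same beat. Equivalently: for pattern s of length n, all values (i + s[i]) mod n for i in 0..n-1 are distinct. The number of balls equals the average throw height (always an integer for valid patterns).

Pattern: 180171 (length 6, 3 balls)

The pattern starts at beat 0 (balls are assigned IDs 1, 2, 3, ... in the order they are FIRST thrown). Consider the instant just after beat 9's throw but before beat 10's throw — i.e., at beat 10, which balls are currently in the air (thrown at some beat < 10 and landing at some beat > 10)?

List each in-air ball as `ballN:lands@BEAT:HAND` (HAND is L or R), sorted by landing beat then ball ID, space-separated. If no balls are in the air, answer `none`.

Beat 0 (L): throw ball1 h=1 -> lands@1:R; in-air after throw: [b1@1:R]
Beat 1 (R): throw ball1 h=8 -> lands@9:R; in-air after throw: [b1@9:R]
Beat 3 (R): throw ball2 h=1 -> lands@4:L; in-air after throw: [b2@4:L b1@9:R]
Beat 4 (L): throw ball2 h=7 -> lands@11:R; in-air after throw: [b1@9:R b2@11:R]
Beat 5 (R): throw ball3 h=1 -> lands@6:L; in-air after throw: [b3@6:L b1@9:R b2@11:R]
Beat 6 (L): throw ball3 h=1 -> lands@7:R; in-air after throw: [b3@7:R b1@9:R b2@11:R]
Beat 7 (R): throw ball3 h=8 -> lands@15:R; in-air after throw: [b1@9:R b2@11:R b3@15:R]
Beat 9 (R): throw ball1 h=1 -> lands@10:L; in-air after throw: [b1@10:L b2@11:R b3@15:R]
Beat 10 (L): throw ball1 h=7 -> lands@17:R; in-air after throw: [b2@11:R b3@15:R b1@17:R]

Answer: ball2:lands@11:R ball3:lands@15:R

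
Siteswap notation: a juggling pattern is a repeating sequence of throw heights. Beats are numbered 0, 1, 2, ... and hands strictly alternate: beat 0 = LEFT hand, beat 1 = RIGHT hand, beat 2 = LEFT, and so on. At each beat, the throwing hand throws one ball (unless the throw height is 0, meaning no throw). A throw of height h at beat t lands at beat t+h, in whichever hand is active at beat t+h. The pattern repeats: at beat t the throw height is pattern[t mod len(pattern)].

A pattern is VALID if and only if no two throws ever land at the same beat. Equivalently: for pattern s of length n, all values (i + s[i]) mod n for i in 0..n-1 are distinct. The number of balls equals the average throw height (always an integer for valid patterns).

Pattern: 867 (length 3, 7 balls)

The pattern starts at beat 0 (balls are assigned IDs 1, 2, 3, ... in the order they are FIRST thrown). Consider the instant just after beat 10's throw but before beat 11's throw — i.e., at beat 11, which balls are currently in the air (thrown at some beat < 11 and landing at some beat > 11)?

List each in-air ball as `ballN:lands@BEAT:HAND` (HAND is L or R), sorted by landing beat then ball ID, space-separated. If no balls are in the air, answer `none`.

Answer: ball6:lands@12:L ball2:lands@13:R ball7:lands@14:L ball1:lands@15:R ball5:lands@16:L ball3:lands@17:R

Derivation:
Beat 0 (L): throw ball1 h=8 -> lands@8:L; in-air after throw: [b1@8:L]
Beat 1 (R): throw ball2 h=6 -> lands@7:R; in-air after throw: [b2@7:R b1@8:L]
Beat 2 (L): throw ball3 h=7 -> lands@9:R; in-air after throw: [b2@7:R b1@8:L b3@9:R]
Beat 3 (R): throw ball4 h=8 -> lands@11:R; in-air after throw: [b2@7:R b1@8:L b3@9:R b4@11:R]
Beat 4 (L): throw ball5 h=6 -> lands@10:L; in-air after throw: [b2@7:R b1@8:L b3@9:R b5@10:L b4@11:R]
Beat 5 (R): throw ball6 h=7 -> lands@12:L; in-air after throw: [b2@7:R b1@8:L b3@9:R b5@10:L b4@11:R b6@12:L]
Beat 6 (L): throw ball7 h=8 -> lands@14:L; in-air after throw: [b2@7:R b1@8:L b3@9:R b5@10:L b4@11:R b6@12:L b7@14:L]
Beat 7 (R): throw ball2 h=6 -> lands@13:R; in-air after throw: [b1@8:L b3@9:R b5@10:L b4@11:R b6@12:L b2@13:R b7@14:L]
Beat 8 (L): throw ball1 h=7 -> lands@15:R; in-air after throw: [b3@9:R b5@10:L b4@11:R b6@12:L b2@13:R b7@14:L b1@15:R]
Beat 9 (R): throw ball3 h=8 -> lands@17:R; in-air after throw: [b5@10:L b4@11:R b6@12:L b2@13:R b7@14:L b1@15:R b3@17:R]
Beat 10 (L): throw ball5 h=6 -> lands@16:L; in-air after throw: [b4@11:R b6@12:L b2@13:R b7@14:L b1@15:R b5@16:L b3@17:R]
Beat 11 (R): throw ball4 h=7 -> lands@18:L; in-air after throw: [b6@12:L b2@13:R b7@14:L b1@15:R b5@16:L b3@17:R b4@18:L]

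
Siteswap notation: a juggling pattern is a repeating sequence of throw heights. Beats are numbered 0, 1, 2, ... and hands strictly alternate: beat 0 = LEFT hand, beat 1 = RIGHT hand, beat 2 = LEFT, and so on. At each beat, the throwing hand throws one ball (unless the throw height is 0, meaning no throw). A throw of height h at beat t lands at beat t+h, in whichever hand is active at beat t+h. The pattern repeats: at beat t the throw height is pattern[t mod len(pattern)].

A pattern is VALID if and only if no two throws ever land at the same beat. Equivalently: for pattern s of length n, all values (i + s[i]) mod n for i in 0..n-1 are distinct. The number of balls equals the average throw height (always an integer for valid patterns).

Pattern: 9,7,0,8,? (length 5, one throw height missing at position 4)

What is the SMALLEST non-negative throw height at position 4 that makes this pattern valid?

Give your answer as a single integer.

i=0: (0 + 9) mod 5 = 4
i=1: (1 + 7) mod 5 = 3
i=2: (2 + 0) mod 5 = 2
i=3: (3 + 8) mod 5 = 1
i=4: s[i]=? (unknown)
Known residues: [1, 2, 3, 4]; need a permutation of 0..4, so missing residue r = 0
Need (4 + s) mod 5 = 0; smallest s = (0 - 4) mod 5 = 1

Answer: 1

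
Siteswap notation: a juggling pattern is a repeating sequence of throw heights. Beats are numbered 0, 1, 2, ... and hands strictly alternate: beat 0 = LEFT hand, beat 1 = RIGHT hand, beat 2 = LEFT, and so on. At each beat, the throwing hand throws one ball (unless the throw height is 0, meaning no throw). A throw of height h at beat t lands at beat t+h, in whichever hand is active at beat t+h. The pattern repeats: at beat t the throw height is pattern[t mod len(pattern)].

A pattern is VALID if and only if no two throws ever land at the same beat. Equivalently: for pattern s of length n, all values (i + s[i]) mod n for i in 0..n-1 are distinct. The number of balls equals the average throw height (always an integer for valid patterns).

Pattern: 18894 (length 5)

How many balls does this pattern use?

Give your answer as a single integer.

Pattern = [1, 8, 8, 9, 4], length n = 5
  position 0: throw height = 1, running sum = 1
  position 1: throw height = 8, running sum = 9
  position 2: throw height = 8, running sum = 17
  position 3: throw height = 9, running sum = 26
  position 4: throw height = 4, running sum = 30
Total sum = 30; balls = sum / n = 30 / 5 = 6

Answer: 6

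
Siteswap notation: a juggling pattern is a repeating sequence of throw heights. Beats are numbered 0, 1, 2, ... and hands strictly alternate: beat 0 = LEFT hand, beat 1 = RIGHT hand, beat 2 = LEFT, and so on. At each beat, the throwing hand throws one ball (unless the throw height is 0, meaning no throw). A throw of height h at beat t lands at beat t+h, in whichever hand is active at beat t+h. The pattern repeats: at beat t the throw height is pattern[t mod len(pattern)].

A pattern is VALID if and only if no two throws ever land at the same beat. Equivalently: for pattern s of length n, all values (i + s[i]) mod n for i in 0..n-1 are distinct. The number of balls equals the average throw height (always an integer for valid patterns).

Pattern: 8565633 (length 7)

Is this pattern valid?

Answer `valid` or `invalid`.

Answer: invalid

Derivation:
i=0: (i + s[i]) mod n = (0 + 8) mod 7 = 1
i=1: (i + s[i]) mod n = (1 + 5) mod 7 = 6
i=2: (i + s[i]) mod n = (2 + 6) mod 7 = 1
i=3: (i + s[i]) mod n = (3 + 5) mod 7 = 1
i=4: (i + s[i]) mod n = (4 + 6) mod 7 = 3
i=5: (i + s[i]) mod n = (5 + 3) mod 7 = 1
i=6: (i + s[i]) mod n = (6 + 3) mod 7 = 2
Residues: [1, 6, 1, 1, 3, 1, 2], distinct: False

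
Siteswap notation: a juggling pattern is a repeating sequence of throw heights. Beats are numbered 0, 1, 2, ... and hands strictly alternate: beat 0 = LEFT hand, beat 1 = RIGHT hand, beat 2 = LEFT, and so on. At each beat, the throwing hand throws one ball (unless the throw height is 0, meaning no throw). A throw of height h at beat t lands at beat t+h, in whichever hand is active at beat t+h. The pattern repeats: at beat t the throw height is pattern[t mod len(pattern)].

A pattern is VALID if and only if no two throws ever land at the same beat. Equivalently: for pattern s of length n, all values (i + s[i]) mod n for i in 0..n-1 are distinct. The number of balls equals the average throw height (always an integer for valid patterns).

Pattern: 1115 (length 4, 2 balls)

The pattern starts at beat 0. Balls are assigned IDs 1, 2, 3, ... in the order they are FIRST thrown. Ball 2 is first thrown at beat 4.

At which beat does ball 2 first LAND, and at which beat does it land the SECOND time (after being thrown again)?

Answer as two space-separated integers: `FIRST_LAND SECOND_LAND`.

Beat 0 (L): throw ball1 h=1 -> lands@1:R; in-air after throw: [b1@1:R]
Beat 1 (R): throw ball1 h=1 -> lands@2:L; in-air after throw: [b1@2:L]
Beat 2 (L): throw ball1 h=1 -> lands@3:R; in-air after throw: [b1@3:R]
Beat 3 (R): throw ball1 h=5 -> lands@8:L; in-air after throw: [b1@8:L]
Beat 4 (L): throw ball2 h=1 -> lands@5:R; in-air after throw: [b2@5:R b1@8:L]
Beat 5 (R): throw ball2 h=1 -> lands@6:L; in-air after throw: [b2@6:L b1@8:L]
Beat 6 (L): throw ball2 h=1 -> lands@7:R; in-air after throw: [b2@7:R b1@8:L]
Ball 2: thrown@4 h=1 -> first land @5; rethrown@5 h=1 -> second land @6

Answer: 5 6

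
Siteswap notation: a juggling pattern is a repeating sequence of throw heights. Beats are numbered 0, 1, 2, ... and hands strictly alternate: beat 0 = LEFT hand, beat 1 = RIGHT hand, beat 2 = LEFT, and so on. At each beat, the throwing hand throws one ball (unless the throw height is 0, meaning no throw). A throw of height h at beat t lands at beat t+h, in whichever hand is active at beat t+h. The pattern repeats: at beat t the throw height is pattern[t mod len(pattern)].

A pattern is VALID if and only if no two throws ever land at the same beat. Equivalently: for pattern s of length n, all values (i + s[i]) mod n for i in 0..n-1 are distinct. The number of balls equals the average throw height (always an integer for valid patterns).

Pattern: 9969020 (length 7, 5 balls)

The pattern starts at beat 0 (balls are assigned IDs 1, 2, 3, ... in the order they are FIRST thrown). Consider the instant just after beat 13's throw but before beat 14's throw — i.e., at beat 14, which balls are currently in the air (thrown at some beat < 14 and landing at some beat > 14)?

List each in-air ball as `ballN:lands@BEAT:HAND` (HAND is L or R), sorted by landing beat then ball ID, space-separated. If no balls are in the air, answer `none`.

Answer: ball1:lands@15:R ball5:lands@16:L ball3:lands@17:R ball2:lands@19:R

Derivation:
Beat 0 (L): throw ball1 h=9 -> lands@9:R; in-air after throw: [b1@9:R]
Beat 1 (R): throw ball2 h=9 -> lands@10:L; in-air after throw: [b1@9:R b2@10:L]
Beat 2 (L): throw ball3 h=6 -> lands@8:L; in-air after throw: [b3@8:L b1@9:R b2@10:L]
Beat 3 (R): throw ball4 h=9 -> lands@12:L; in-air after throw: [b3@8:L b1@9:R b2@10:L b4@12:L]
Beat 5 (R): throw ball5 h=2 -> lands@7:R; in-air after throw: [b5@7:R b3@8:L b1@9:R b2@10:L b4@12:L]
Beat 7 (R): throw ball5 h=9 -> lands@16:L; in-air after throw: [b3@8:L b1@9:R b2@10:L b4@12:L b5@16:L]
Beat 8 (L): throw ball3 h=9 -> lands@17:R; in-air after throw: [b1@9:R b2@10:L b4@12:L b5@16:L b3@17:R]
Beat 9 (R): throw ball1 h=6 -> lands@15:R; in-air after throw: [b2@10:L b4@12:L b1@15:R b5@16:L b3@17:R]
Beat 10 (L): throw ball2 h=9 -> lands@19:R; in-air after throw: [b4@12:L b1@15:R b5@16:L b3@17:R b2@19:R]
Beat 12 (L): throw ball4 h=2 -> lands@14:L; in-air after throw: [b4@14:L b1@15:R b5@16:L b3@17:R b2@19:R]
Beat 14 (L): throw ball4 h=9 -> lands@23:R; in-air after throw: [b1@15:R b5@16:L b3@17:R b2@19:R b4@23:R]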